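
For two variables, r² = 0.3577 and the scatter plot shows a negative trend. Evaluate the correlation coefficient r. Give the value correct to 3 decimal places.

-0.598

|r| = √0.3577 = 0.598
The association is negative, so r = −0.598.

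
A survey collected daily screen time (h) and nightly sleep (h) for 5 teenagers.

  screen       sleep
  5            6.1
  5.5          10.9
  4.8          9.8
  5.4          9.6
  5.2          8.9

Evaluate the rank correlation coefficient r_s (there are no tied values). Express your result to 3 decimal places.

0.400

Rank screen: 2, 5, 1, 4, 3
Rank sleep: 1, 5, 4, 3, 2
d = rank(screen) − rank(sleep): 1, 0, -3, 1, 1; Σd² = 12
ρ = 1 − 6Σd² / [n(n²−1)] = 1 − 6×12 / (5×24) = 1 − 72/120 ≈ 0.400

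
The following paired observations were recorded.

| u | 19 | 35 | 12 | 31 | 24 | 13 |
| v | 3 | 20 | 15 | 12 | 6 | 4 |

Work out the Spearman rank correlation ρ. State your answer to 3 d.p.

0.371

Rank u: 3, 6, 1, 5, 4, 2
Rank v: 1, 6, 5, 4, 3, 2
d = rank(u) − rank(v): 2, 0, -4, 1, 1, 0; Σd² = 22
ρ = 1 − 6Σd² / [n(n²−1)] = 1 − 6×22 / (6×35) = 1 − 132/210 ≈ 0.371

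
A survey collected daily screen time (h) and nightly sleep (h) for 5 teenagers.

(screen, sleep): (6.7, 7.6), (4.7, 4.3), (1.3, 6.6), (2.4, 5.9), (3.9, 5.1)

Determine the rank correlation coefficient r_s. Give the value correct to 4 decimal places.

Rank screen: 5, 4, 1, 2, 3
Rank sleep: 5, 1, 4, 3, 2
d = rank(screen) − rank(sleep): 0, 3, -3, -1, 1; Σd² = 20
ρ = 1 − 6Σd² / [n(n²−1)] = 1 − 6×20 / (5×24) = 1 − 120/120 ≈ 0.0000

0.0000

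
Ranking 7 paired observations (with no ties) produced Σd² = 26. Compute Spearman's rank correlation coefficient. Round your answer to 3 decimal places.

0.536

ρ = 1 − 6Σd² / [n(n²−1)] = 1 − 6×26 / (7×48)
  = 1 − 156/336 = 1 − 0.4643 ≈ 0.536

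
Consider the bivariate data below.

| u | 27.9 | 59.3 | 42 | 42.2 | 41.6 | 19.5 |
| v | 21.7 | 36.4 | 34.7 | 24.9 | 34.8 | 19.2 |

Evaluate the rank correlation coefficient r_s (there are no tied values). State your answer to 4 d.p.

0.7714

Rank u: 2, 6, 4, 5, 3, 1
Rank v: 2, 6, 4, 3, 5, 1
d = rank(u) − rank(v): 0, 0, 0, 2, -2, 0; Σd² = 8
ρ = 1 − 6Σd² / [n(n²−1)] = 1 − 6×8 / (6×35) = 1 − 48/210 ≈ 0.7714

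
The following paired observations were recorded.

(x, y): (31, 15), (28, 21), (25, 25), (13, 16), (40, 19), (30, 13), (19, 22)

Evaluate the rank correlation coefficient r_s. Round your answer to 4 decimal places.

-0.3929

Rank x: 6, 4, 3, 1, 7, 5, 2
Rank y: 2, 5, 7, 3, 4, 1, 6
d = rank(x) − rank(y): 4, -1, -4, -2, 3, 4, -4; Σd² = 78
ρ = 1 − 6Σd² / [n(n²−1)] = 1 − 6×78 / (7×48) = 1 − 468/336 ≈ -0.3929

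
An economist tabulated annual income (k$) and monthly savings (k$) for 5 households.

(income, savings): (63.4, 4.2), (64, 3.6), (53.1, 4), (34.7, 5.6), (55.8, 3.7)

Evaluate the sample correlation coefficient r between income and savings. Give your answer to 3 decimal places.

-0.880

n = 5, Σx = 271, Σy = 21.1, Σx² = 15252.9, Σy² = 91.65, Σxy = 1109.86
nΣxy − ΣxΣy = 5549.3 − 5718.1 = -168.8
nΣx² − (Σx)² = 76264.5 − 73441 = 2823.5; nΣy² − (Σy)² = 458.25 − 445.21 = 13.04
r = -168.8 / √(2823.5 × 13.04) = -168.8 / 191.8813 ≈ -0.880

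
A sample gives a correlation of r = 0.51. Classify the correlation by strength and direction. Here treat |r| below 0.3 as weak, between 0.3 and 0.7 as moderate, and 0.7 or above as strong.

moderate positive

r = 0.51 > 0 so the relationship is positive.
|r| = 0.51, which falls in the moderate range.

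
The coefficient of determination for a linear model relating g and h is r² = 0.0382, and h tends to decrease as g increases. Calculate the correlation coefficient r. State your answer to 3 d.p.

|r| = √0.0382 = 0.195
The association is negative, so r = −0.195.

-0.195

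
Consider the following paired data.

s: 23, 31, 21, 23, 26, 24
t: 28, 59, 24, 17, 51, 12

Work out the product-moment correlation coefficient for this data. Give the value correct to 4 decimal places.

n = 6, Σs = 148, Σt = 191, Σs² = 3712, Σt² = 7875, Σst = 4982
nΣst − ΣsΣt = 29892 − 28268 = 1624
nΣs² − (Σs)² = 22272 − 21904 = 368; nΣt² − (Σt)² = 47250 − 36481 = 10769
r = 1624 / √(368 × 10769) = 1624 / 1990.7265 ≈ 0.8158

0.8158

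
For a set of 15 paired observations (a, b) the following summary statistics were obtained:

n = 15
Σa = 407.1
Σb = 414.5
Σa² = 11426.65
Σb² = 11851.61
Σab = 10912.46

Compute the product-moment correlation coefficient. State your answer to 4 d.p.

-0.8695

r = (nΣab − ΣaΣb) / √[(nΣa² − (Σa)²)(nΣb² − (Σb)²)]
Numerator: 15×10912.46 − 407.1×414.5 = -5056.05
Denominator: √[(171399.75 − 165730.41)(177774.15 − 171810.25)] = √[5669.34 × 5963.9] = 5814.7551
r = -5056.05 / 5814.7551 ≈ -0.8695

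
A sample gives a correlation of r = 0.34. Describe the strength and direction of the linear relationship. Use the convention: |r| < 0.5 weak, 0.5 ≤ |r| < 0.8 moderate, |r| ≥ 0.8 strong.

r = 0.34 > 0 so the relationship is positive.
|r| = 0.34, which falls in the weak range.

weak positive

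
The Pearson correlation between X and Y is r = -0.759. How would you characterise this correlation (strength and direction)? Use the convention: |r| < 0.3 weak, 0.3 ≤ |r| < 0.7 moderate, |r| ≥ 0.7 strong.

r = -0.759 < 0 so the relationship is negative.
|r| = 0.759, which falls in the strong range.

strong negative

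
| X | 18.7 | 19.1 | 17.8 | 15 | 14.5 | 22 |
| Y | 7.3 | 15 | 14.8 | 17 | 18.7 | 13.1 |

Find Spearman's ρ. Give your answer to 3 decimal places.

Rank X: 4, 5, 3, 2, 1, 6
Rank Y: 1, 4, 3, 5, 6, 2
d = rank(X) − rank(Y): 3, 1, 0, -3, -5, 4; Σd² = 60
ρ = 1 − 6Σd² / [n(n²−1)] = 1 − 6×60 / (6×35) = 1 − 360/210 ≈ -0.714

-0.714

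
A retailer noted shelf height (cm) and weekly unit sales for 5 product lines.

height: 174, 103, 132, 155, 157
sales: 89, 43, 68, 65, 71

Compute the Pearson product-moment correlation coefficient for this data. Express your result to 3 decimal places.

0.921

n = 5, Σx = 721, Σy = 336, Σx² = 106983, Σy² = 23660, Σxy = 50113
nΣxy − ΣxΣy = 250565 − 242256 = 8309
nΣx² − (Σx)² = 534915 − 519841 = 15074; nΣy² − (Σy)² = 118300 − 112896 = 5404
r = 8309 / √(15074 × 5404) = 8309 / 9025.5136 ≈ 0.921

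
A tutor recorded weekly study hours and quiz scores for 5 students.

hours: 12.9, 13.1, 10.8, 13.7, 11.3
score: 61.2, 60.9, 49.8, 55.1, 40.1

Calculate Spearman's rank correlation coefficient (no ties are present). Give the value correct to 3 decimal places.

0.500

Rank hours: 3, 4, 1, 5, 2
Rank score: 5, 4, 2, 3, 1
d = rank(hours) − rank(score): -2, 0, -1, 2, 1; Σd² = 10
ρ = 1 − 6Σd² / [n(n²−1)] = 1 − 6×10 / (5×24) = 1 − 60/120 ≈ 0.500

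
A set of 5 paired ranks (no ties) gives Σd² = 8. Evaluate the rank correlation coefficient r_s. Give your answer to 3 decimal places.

0.600

ρ = 1 − 6Σd² / [n(n²−1)] = 1 − 6×8 / (5×24)
  = 1 − 48/120 = 1 − 0.4000 ≈ 0.600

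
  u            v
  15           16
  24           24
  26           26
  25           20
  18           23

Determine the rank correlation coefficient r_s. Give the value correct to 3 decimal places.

0.700

Rank u: 1, 3, 5, 4, 2
Rank v: 1, 4, 5, 2, 3
d = rank(u) − rank(v): 0, -1, 0, 2, -1; Σd² = 6
ρ = 1 − 6Σd² / [n(n²−1)] = 1 − 6×6 / (5×24) = 1 − 36/120 ≈ 0.700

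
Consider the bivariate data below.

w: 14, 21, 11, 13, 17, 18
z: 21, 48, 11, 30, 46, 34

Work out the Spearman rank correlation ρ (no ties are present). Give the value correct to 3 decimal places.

0.886

Rank w: 3, 6, 1, 2, 4, 5
Rank z: 2, 6, 1, 3, 5, 4
d = rank(w) − rank(z): 1, 0, 0, -1, -1, 1; Σd² = 4
ρ = 1 − 6Σd² / [n(n²−1)] = 1 − 6×4 / (6×35) = 1 − 24/210 ≈ 0.886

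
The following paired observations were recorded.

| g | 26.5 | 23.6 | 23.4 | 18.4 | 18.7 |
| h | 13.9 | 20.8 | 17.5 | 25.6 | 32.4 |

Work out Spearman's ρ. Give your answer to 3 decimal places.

Rank g: 5, 4, 3, 1, 2
Rank h: 1, 3, 2, 4, 5
d = rank(g) − rank(h): 4, 1, 1, -3, -3; Σd² = 36
ρ = 1 − 6Σd² / [n(n²−1)] = 1 − 6×36 / (5×24) = 1 − 216/120 ≈ -0.800

-0.800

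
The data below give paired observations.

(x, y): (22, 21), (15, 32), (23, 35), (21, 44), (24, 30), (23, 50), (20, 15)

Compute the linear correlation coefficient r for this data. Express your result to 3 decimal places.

0.188

n = 7, Σx = 148, Σy = 227, Σx² = 3184, Σy² = 8251, Σxy = 4841
nΣxy − ΣxΣy = 33887 − 33596 = 291
nΣx² − (Σx)² = 22288 − 21904 = 384; nΣy² − (Σy)² = 57757 − 51529 = 6228
r = 291 / √(384 × 6228) = 291 / 1546.4644 ≈ 0.188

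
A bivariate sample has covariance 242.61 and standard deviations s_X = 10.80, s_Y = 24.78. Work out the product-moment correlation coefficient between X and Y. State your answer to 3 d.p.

0.907

r = Cov(X,Y) / (s_X · s_Y) = 242.61 / (10.80 × 24.78)
  = 242.61 / 267.6240 ≈ 0.907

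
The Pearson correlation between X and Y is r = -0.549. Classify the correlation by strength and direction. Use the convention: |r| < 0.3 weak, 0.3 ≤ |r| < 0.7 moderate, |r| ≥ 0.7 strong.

moderate negative

r = -0.549 < 0 so the relationship is negative.
|r| = 0.549, which falls in the moderate range.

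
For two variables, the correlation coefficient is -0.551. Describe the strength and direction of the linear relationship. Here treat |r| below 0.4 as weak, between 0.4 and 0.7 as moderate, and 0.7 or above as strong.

moderate negative

r = -0.551 < 0 so the relationship is negative.
|r| = 0.551, which falls in the moderate range.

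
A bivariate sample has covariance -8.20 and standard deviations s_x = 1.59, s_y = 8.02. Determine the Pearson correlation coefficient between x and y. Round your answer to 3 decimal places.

r = Cov(x,y) / (s_x · s_y) = -8.20 / (1.59 × 8.02)
  = -8.20 / 12.7518 ≈ -0.643

-0.643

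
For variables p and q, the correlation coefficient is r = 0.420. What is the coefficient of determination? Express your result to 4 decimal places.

r² = (0.420)² = 0.1764

0.1764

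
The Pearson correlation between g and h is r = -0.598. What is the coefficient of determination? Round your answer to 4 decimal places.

0.3576

r² = (-0.598)² = 0.3576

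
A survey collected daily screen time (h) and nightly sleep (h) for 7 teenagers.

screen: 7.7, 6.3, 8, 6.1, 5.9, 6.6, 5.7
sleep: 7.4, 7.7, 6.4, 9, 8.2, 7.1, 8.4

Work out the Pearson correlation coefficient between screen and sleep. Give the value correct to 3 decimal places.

n = 7, Σx = 46.3, Σy = 54.2, Σx² = 311.05, Σy² = 424.22, Σxy = 354.71
nΣxy − ΣxΣy = 2482.97 − 2509.46 = -26.49
nΣx² − (Σx)² = 2177.35 − 2143.69 = 33.66; nΣy² − (Σy)² = 2969.54 − 2937.64 = 31.9
r = -26.49 / √(33.66 × 31.9) = -26.49 / 32.7682 ≈ -0.808

-0.808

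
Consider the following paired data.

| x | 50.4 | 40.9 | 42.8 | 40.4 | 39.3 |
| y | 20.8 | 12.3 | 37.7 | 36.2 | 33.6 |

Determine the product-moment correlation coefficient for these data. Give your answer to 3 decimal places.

n = 5, Σx = 213.8, Σy = 140.6, Σx² = 9221.46, Σy² = 4444.62, Σxy = 5947.91
nΣxy − ΣxΣy = 29739.55 − 30060.28 = -320.73
nΣx² − (Σx)² = 46107.3 − 45710.44 = 396.86; nΣy² − (Σy)² = 22223.1 − 19768.36 = 2454.74
r = -320.73 / √(396.86 × 2454.74) = -320.73 / 987.0097 ≈ -0.325

-0.325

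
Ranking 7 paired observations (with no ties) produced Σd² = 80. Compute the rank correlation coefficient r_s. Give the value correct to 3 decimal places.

-0.429

ρ = 1 − 6Σd² / [n(n²−1)] = 1 − 6×80 / (7×48)
  = 1 − 480/336 = 1 − 1.4286 ≈ -0.429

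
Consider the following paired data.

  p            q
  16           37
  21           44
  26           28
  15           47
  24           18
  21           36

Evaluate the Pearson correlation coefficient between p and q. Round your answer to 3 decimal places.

-0.729

n = 6, Σp = 123, Σq = 210, Σp² = 2615, Σq² = 7918, Σpq = 4137
nΣpq − ΣpΣq = 24822 − 25830 = -1008
nΣp² − (Σp)² = 15690 − 15129 = 561; nΣq² − (Σq)² = 47508 − 44100 = 3408
r = -1008 / √(561 × 3408) = -1008 / 1382.7104 ≈ -0.729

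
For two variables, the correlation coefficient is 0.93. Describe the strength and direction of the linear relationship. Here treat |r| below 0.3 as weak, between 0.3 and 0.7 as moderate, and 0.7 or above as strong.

r = 0.93 > 0 so the relationship is positive.
|r| = 0.93, which falls in the strong range.

strong positive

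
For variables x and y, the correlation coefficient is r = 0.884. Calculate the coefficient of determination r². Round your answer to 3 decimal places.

r² = (0.884)² = 0.781

0.781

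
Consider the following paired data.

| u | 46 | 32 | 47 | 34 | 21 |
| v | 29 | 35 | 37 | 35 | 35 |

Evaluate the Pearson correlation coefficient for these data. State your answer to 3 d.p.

-0.290

n = 5, Σu = 180, Σv = 171, Σu² = 6946, Σv² = 5885, Σuv = 6118
nΣuv − ΣuΣv = 30590 − 30780 = -190
nΣu² − (Σu)² = 34730 − 32400 = 2330; nΣv² − (Σv)² = 29425 − 29241 = 184
r = -190 / √(2330 × 184) = -190 / 654.7671 ≈ -0.290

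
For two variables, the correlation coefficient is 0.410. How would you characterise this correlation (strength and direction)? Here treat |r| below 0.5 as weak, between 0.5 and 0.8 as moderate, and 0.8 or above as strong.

weak positive

r = 0.410 > 0 so the relationship is positive.
|r| = 0.410, which falls in the weak range.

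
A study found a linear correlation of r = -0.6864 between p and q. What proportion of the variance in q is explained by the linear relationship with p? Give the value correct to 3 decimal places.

0.471

r² = (-0.6864)² = 0.471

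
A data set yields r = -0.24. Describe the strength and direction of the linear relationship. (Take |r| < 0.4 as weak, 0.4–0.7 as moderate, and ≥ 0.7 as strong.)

weak negative

r = -0.24 < 0 so the relationship is negative.
|r| = 0.24, which falls in the weak range.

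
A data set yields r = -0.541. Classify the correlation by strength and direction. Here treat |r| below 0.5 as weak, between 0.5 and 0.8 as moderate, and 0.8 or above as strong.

moderate negative

r = -0.541 < 0 so the relationship is negative.
|r| = 0.541, which falls in the moderate range.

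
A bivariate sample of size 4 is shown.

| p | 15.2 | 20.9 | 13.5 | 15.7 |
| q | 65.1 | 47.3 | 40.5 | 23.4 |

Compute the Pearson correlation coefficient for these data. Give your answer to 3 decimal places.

n = 4, Σp = 65.3, Σq = 176.3, Σp² = 1096.59, Σq² = 8663.11, Σpq = 2892.22
nΣpq − ΣpΣq = 11568.88 − 11512.39 = 56.49
nΣp² − (Σp)² = 4386.36 − 4264.09 = 122.27; nΣq² − (Σq)² = 34652.44 − 31081.69 = 3570.75
r = 56.49 / √(122.27 × 3570.75) = 56.49 / 660.7538 ≈ 0.085

0.085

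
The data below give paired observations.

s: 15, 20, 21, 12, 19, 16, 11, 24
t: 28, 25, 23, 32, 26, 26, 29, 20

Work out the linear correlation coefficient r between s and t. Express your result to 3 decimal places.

-0.936

n = 8, Σs = 138, Σt = 209, Σs² = 2524, Σt² = 5555, Σst = 3496
nΣst − ΣsΣt = 27968 − 28842 = -874
nΣs² − (Σs)² = 20192 − 19044 = 1148; nΣt² − (Σt)² = 44440 − 43681 = 759
r = -874 / √(1148 × 759) = -874 / 933.4517 ≈ -0.936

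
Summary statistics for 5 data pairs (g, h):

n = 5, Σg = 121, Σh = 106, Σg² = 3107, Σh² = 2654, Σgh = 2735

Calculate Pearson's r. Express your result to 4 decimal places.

r = (nΣgh − ΣgΣh) / √[(nΣg² − (Σg)²)(nΣh² − (Σh)²)]
Numerator: 5×2735 − 121×106 = 849
Denominator: √[(15535 − 14641)(13270 − 11236)] = √[894 × 2034] = 1348.4791
r = 849 / 1348.4791 ≈ 0.6296

0.6296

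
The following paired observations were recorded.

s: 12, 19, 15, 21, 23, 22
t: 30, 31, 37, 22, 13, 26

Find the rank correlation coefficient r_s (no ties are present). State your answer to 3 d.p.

-0.771

Rank s: 1, 3, 2, 4, 6, 5
Rank t: 4, 5, 6, 2, 1, 3
d = rank(s) − rank(t): -3, -2, -4, 2, 5, 2; Σd² = 62
ρ = 1 − 6Σd² / [n(n²−1)] = 1 − 6×62 / (6×35) = 1 − 372/210 ≈ -0.771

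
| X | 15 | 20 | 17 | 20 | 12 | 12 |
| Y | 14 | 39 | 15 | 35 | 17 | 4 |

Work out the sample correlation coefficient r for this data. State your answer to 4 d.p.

n = 6, ΣX = 96, ΣY = 124, ΣX² = 1602, ΣY² = 3472, ΣXY = 2197
nΣXY − ΣXΣY = 13182 − 11904 = 1278
nΣX² − (ΣX)² = 9612 − 9216 = 396; nΣY² − (ΣY)² = 20832 − 15376 = 5456
r = 1278 / √(396 × 5456) = 1278 / 1469.8898 ≈ 0.8695

0.8695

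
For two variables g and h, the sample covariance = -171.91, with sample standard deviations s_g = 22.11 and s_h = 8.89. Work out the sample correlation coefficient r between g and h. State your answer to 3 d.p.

r = Cov(g,h) / (s_g · s_h) = -171.91 / (22.11 × 8.89)
  = -171.91 / 196.5579 ≈ -0.875

-0.875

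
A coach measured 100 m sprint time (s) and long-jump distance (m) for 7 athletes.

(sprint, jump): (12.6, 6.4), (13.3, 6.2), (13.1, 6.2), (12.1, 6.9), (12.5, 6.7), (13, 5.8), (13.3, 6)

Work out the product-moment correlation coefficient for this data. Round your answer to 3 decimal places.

n = 7, Σx = 89.9, Σy = 44.2, Σx² = 1155.81, Σy² = 279.98, Σxy = 566.76
nΣxy − ΣxΣy = 3967.32 − 3973.58 = -6.26
nΣx² − (Σx)² = 8090.67 − 8082.01 = 8.66; nΣy² − (Σy)² = 1959.86 − 1953.64 = 6.22
r = -6.26 / √(8.66 × 6.22) = -6.26 / 7.3393 ≈ -0.853

-0.853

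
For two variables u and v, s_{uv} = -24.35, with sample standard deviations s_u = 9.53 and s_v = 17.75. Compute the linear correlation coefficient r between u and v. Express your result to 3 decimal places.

-0.144

r = Cov(u,v) / (s_u · s_v) = -24.35 / (9.53 × 17.75)
  = -24.35 / 169.1575 ≈ -0.144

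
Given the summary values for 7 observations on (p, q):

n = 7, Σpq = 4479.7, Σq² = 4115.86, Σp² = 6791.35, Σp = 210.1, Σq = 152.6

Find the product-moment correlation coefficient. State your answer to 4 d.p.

-0.1624

r = (nΣpq − ΣpΣq) / √[(nΣp² − (Σp)²)(nΣq² − (Σq)²)]
Numerator: 7×4479.7 − 210.1×152.6 = -703.36
Denominator: √[(47539.45 − 44142.01)(28811.02 − 23286.76)] = √[3397.44 × 5524.26] = 4332.2444
r = -703.36 / 4332.2444 ≈ -0.1624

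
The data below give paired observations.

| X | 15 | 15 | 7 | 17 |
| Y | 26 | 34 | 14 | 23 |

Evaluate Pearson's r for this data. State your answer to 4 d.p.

n = 4, ΣX = 54, ΣY = 97, ΣX² = 788, ΣY² = 2557, ΣXY = 1389
nΣXY − ΣXΣY = 5556 − 5238 = 318
nΣX² − (ΣX)² = 3152 − 2916 = 236; nΣY² − (ΣY)² = 10228 − 9409 = 819
r = 318 / √(236 × 819) = 318 / 439.6408 ≈ 0.7233

0.7233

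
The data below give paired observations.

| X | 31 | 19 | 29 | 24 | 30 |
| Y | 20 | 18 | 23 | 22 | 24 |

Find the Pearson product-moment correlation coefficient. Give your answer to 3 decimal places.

n = 5, ΣX = 133, ΣY = 107, ΣX² = 3639, ΣY² = 2313, ΣXY = 2877
nΣXY − ΣXΣY = 14385 − 14231 = 154
nΣX² − (ΣX)² = 18195 − 17689 = 506; nΣY² − (ΣY)² = 11565 − 11449 = 116
r = 154 / √(506 × 116) = 154 / 242.2726 ≈ 0.636

0.636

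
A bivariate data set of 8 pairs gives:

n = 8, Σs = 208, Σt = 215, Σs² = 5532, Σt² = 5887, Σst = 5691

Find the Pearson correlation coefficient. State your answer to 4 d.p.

r = (nΣst − ΣsΣt) / √[(nΣs² − (Σs)²)(nΣt² − (Σt)²)]
Numerator: 8×5691 − 208×215 = 808
Denominator: √[(44256 − 43264)(47096 − 46225)] = √[992 × 871] = 929.5332
r = 808 / 929.5332 ≈ 0.8693

0.8693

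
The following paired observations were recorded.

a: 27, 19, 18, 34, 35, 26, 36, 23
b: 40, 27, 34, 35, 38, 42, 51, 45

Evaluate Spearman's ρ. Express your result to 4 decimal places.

0.5238

Rank a: 5, 2, 1, 6, 7, 4, 8, 3
Rank b: 5, 1, 2, 3, 4, 6, 8, 7
d = rank(a) − rank(b): 0, 1, -1, 3, 3, -2, 0, -4; Σd² = 40
ρ = 1 − 6Σd² / [n(n²−1)] = 1 − 6×40 / (8×63) = 1 − 240/504 ≈ 0.5238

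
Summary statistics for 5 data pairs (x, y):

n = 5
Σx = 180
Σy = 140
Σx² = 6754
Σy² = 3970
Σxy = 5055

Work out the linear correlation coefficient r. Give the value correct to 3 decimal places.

0.128

r = (nΣxy − ΣxΣy) / √[(nΣx² − (Σx)²)(nΣy² − (Σy)²)]
Numerator: 5×5055 − 180×140 = 75
Denominator: √[(33770 − 32400)(19850 − 19600)] = √[1370 × 250] = 585.2350
r = 75 / 585.2350 ≈ 0.128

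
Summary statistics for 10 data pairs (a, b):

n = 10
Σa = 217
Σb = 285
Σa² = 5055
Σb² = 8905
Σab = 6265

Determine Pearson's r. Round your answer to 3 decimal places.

r = (nΣab − ΣaΣb) / √[(nΣa² − (Σa)²)(nΣb² − (Σb)²)]
Numerator: 10×6265 − 217×285 = 805
Denominator: √[(50550 − 47089)(89050 − 81225)] = √[3461 × 7825] = 5204.0681
r = 805 / 5204.0681 ≈ 0.155

0.155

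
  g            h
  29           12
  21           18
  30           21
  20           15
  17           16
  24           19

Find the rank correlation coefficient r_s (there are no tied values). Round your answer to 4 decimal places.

Rank g: 5, 3, 6, 2, 1, 4
Rank h: 1, 4, 6, 2, 3, 5
d = rank(g) − rank(h): 4, -1, 0, 0, -2, -1; Σd² = 22
ρ = 1 − 6Σd² / [n(n²−1)] = 1 − 6×22 / (6×35) = 1 − 132/210 ≈ 0.3714

0.3714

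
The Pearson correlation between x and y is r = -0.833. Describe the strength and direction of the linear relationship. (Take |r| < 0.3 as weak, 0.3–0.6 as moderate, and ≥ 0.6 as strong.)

strong negative

r = -0.833 < 0 so the relationship is negative.
|r| = 0.833, which falls in the strong range.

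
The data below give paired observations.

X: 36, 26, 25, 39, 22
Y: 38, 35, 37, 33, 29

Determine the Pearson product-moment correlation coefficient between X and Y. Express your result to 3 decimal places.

n = 5, ΣX = 148, ΣY = 172, ΣX² = 4602, ΣY² = 5968, ΣXY = 5128
nΣXY − ΣXΣY = 25640 − 25456 = 184
nΣX² − (ΣX)² = 23010 − 21904 = 1106; nΣY² − (ΣY)² = 29840 − 29584 = 256
r = 184 / √(1106 × 256) = 184 / 532.1053 ≈ 0.346

0.346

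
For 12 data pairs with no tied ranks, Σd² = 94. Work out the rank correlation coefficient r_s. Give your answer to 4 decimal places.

0.6713

ρ = 1 − 6Σd² / [n(n²−1)] = 1 − 6×94 / (12×143)
  = 1 − 564/1716 = 1 − 0.32867 ≈ 0.6713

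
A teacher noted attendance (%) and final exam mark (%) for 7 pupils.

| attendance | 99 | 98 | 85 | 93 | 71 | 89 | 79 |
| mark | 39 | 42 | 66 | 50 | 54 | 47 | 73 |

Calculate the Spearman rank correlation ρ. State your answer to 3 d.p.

Rank attendance: 7, 6, 3, 5, 1, 4, 2
Rank mark: 1, 2, 6, 4, 5, 3, 7
d = rank(attendance) − rank(mark): 6, 4, -3, 1, -4, 1, -5; Σd² = 104
ρ = 1 − 6Σd² / [n(n²−1)] = 1 − 6×104 / (7×48) = 1 − 624/336 ≈ -0.857

-0.857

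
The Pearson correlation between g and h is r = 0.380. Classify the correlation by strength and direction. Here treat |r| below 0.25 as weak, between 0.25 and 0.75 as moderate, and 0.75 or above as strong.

r = 0.380 > 0 so the relationship is positive.
|r| = 0.380, which falls in the moderate range.

moderate positive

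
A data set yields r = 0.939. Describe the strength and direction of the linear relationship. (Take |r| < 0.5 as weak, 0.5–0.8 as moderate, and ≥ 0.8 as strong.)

r = 0.939 > 0 so the relationship is positive.
|r| = 0.939, which falls in the strong range.

strong positive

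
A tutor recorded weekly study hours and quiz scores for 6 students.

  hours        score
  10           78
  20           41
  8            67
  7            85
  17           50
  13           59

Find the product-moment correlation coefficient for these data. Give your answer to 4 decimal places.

n = 6, Σx = 75, Σy = 380, Σx² = 1071, Σy² = 25460, Σxy = 4348
nΣxy − ΣxΣy = 26088 − 28500 = -2412
nΣx² − (Σx)² = 6426 − 5625 = 801; nΣy² − (Σy)² = 152760 − 144400 = 8360
r = -2412 / √(801 × 8360) = -2412 / 2587.7326 ≈ -0.9321

-0.9321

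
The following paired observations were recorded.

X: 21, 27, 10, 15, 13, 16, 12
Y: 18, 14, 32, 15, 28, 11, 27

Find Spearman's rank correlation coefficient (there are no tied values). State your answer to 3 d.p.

-0.786

Rank X: 6, 7, 1, 4, 3, 5, 2
Rank Y: 4, 2, 7, 3, 6, 1, 5
d = rank(X) − rank(Y): 2, 5, -6, 1, -3, 4, -3; Σd² = 100
ρ = 1 − 6Σd² / [n(n²−1)] = 1 − 6×100 / (7×48) = 1 − 600/336 ≈ -0.786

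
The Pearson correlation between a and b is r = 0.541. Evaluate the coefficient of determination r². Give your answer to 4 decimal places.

r² = (0.541)² = 0.2927

0.2927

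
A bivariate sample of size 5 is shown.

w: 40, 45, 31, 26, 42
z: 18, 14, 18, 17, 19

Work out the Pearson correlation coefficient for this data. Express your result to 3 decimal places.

n = 5, Σw = 184, Σz = 86, Σw² = 7026, Σz² = 1494, Σwz = 3148
nΣwz − ΣwΣz = 15740 − 15824 = -84
nΣw² − (Σw)² = 35130 − 33856 = 1274; nΣz² − (Σz)² = 7470 − 7396 = 74
r = -84 / √(1274 × 74) = -84 / 307.0440 ≈ -0.274

-0.274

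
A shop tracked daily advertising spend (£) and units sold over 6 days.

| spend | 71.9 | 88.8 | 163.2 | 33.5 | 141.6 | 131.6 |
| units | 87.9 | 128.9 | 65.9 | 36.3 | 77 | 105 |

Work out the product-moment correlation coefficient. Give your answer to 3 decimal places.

n = 6, Σx = 630.6, Σy = 501, Σx² = 78180.66, Σy² = 46956.12, Σxy = 54458.46
nΣxy − ΣxΣy = 326750.76 − 315930.6 = 10820.16
nΣx² − (Σx)² = 469083.96 − 397656.36 = 71427.6; nΣy² − (Σy)² = 281736.72 − 251001 = 30735.72
r = 10820.16 / √(71427.6 × 30735.72) = 10820.16 / 46854.8686 ≈ 0.231

0.231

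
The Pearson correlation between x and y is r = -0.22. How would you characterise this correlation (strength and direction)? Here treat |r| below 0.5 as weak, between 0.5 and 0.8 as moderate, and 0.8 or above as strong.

r = -0.22 < 0 so the relationship is negative.
|r| = 0.22, which falls in the weak range.

weak negative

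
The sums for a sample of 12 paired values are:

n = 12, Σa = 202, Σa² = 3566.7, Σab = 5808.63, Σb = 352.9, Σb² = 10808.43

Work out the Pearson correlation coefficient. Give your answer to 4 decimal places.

-0.4928

r = (nΣab − ΣaΣb) / √[(nΣa² − (Σa)²)(nΣb² − (Σb)²)]
Numerator: 12×5808.63 − 202×352.9 = -1582.24
Denominator: √[(42800.4 − 40804)(129701.16 − 124538.41)] = √[1996.4 × 5162.75] = 3210.4383
r = -1582.24 / 3210.4383 ≈ -0.4928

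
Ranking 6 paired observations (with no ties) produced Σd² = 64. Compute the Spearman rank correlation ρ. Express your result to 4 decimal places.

ρ = 1 − 6Σd² / [n(n²−1)] = 1 − 6×64 / (6×35)
  = 1 − 384/210 = 1 − 1.82857 ≈ -0.8286

-0.8286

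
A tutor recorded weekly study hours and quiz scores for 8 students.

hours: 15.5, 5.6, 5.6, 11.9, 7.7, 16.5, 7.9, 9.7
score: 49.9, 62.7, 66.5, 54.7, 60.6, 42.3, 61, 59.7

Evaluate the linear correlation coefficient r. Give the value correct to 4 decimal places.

-0.9646

n = 8, Σx = 80.4, Σy = 457.4, Σx² = 932.62, Σy² = 26582.38, Σxy = 4373.46
nΣxy − ΣxΣy = 34987.68 − 36774.96 = -1787.28
nΣx² − (Σx)² = 7460.96 − 6464.16 = 996.8; nΣy² − (Σy)² = 212659.04 − 209214.76 = 3444.28
r = -1787.28 / √(996.8 × 3444.28) = -1787.28 / 1852.9054 ≈ -0.9646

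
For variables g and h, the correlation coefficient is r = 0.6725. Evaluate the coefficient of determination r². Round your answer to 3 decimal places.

r² = (0.6725)² = 0.452

0.452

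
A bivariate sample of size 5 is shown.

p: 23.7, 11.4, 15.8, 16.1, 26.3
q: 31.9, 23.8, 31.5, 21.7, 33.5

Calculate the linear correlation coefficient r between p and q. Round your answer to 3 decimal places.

0.749

n = 5, Σp = 93.3, Σq = 142.4, Σp² = 1892.19, Σq² = 4169.44, Σpq = 2755.47
nΣpq − ΣpΣq = 13777.35 − 13285.92 = 491.43
nΣp² − (Σp)² = 9460.95 − 8704.89 = 756.06; nΣq² − (Σq)² = 20847.2 − 20277.76 = 569.44
r = 491.43 / √(756.06 × 569.44) = 491.43 / 656.1485 ≈ 0.749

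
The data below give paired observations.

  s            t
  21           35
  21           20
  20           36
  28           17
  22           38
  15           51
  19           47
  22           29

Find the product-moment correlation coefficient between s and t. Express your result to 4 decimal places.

n = 8, Σs = 168, Σt = 273, Σs² = 3620, Σt² = 10305, Σst = 5483
nΣst − ΣsΣt = 43864 − 45864 = -2000
nΣs² − (Σs)² = 28960 − 28224 = 736; nΣt² − (Σt)² = 82440 − 74529 = 7911
r = -2000 / √(736 × 7911) = -2000 / 2412.9849 ≈ -0.8288

-0.8288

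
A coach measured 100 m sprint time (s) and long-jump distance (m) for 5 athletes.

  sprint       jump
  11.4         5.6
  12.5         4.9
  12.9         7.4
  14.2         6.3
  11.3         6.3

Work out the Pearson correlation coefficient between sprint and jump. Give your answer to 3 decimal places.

n = 5, Σx = 62.3, Σy = 30.5, Σx² = 781.95, Σy² = 189.51, Σxy = 381.2
nΣxy − ΣxΣy = 1906 − 1900.15 = 5.85
nΣx² − (Σx)² = 3909.75 − 3881.29 = 28.46; nΣy² − (Σy)² = 947.55 − 930.25 = 17.3
r = 5.85 / √(28.46 × 17.3) = 5.85 / 22.1891 ≈ 0.264

0.264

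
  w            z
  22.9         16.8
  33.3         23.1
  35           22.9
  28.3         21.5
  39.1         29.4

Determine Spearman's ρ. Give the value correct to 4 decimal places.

0.9000

Rank w: 1, 3, 4, 2, 5
Rank z: 1, 4, 3, 2, 5
d = rank(w) − rank(z): 0, -1, 1, 0, 0; Σd² = 2
ρ = 1 − 6Σd² / [n(n²−1)] = 1 − 6×2 / (5×24) = 1 − 12/120 ≈ 0.9000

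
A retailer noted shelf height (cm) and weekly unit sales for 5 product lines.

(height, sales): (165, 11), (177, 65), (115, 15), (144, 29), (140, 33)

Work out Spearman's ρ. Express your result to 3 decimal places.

Rank height: 4, 5, 1, 3, 2
Rank sales: 1, 5, 2, 3, 4
d = rank(height) − rank(sales): 3, 0, -1, 0, -2; Σd² = 14
ρ = 1 − 6Σd² / [n(n²−1)] = 1 − 6×14 / (5×24) = 1 − 84/120 ≈ 0.300

0.300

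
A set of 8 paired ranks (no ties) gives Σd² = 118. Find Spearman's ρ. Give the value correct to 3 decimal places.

-0.405

ρ = 1 − 6Σd² / [n(n²−1)] = 1 − 6×118 / (8×63)
  = 1 − 708/504 = 1 − 1.4048 ≈ -0.405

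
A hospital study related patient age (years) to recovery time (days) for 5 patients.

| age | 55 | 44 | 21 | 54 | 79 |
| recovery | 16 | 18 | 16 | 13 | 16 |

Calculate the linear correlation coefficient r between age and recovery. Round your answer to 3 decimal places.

n = 5, Σx = 253, Σy = 79, Σx² = 14559, Σy² = 1261, Σxy = 3974
nΣxy − ΣxΣy = 19870 − 19987 = -117
nΣx² − (Σx)² = 72795 − 64009 = 8786; nΣy² − (Σy)² = 6305 − 6241 = 64
r = -117 / √(8786 × 64) = -117 / 749.8693 ≈ -0.156

-0.156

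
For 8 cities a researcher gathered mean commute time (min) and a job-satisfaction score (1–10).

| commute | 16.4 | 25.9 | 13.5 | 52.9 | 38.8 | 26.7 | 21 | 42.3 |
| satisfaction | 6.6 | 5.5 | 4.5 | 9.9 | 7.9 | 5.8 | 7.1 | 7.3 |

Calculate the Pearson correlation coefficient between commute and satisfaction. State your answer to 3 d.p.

n = 8, Σx = 237.5, Σy = 54.6, Σx² = 8369.05, Σy² = 391.82, Σxy = 1754.42
nΣxy − ΣxΣy = 14035.36 − 12967.5 = 1067.86
nΣx² − (Σx)² = 66952.4 − 56406.25 = 10546.15; nΣy² − (Σy)² = 3134.56 − 2981.16 = 153.4
r = 1067.86 / √(10546.15 × 153.4) = 1067.86 / 1271.9196 ≈ 0.840

0.840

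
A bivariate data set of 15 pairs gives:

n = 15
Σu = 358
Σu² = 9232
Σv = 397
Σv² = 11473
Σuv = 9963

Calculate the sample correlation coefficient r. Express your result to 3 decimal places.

0.599

r = (nΣuv − ΣuΣv) / √[(nΣu² − (Σu)²)(nΣv² − (Σv)²)]
Numerator: 15×9963 − 358×397 = 7319
Denominator: √[(138480 − 128164)(172095 − 157609)] = √[10316 × 14486] = 12224.4663
r = 7319 / 12224.4663 ≈ 0.599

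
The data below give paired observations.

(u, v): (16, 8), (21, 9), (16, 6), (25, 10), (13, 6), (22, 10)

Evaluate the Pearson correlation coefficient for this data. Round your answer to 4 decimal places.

0.9173

n = 6, Σu = 113, Σv = 49, Σu² = 2231, Σv² = 417, Σuv = 961
nΣuv − ΣuΣv = 5766 − 5537 = 229
nΣu² − (Σu)² = 13386 − 12769 = 617; nΣv² − (Σv)² = 2502 − 2401 = 101
r = 229 / √(617 × 101) = 229 / 249.6337 ≈ 0.9173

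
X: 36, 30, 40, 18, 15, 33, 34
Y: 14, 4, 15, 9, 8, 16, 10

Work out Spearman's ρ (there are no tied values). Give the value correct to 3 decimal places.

0.679

Rank X: 6, 3, 7, 2, 1, 4, 5
Rank Y: 5, 1, 6, 3, 2, 7, 4
d = rank(X) − rank(Y): 1, 2, 1, -1, -1, -3, 1; Σd² = 18
ρ = 1 − 6Σd² / [n(n²−1)] = 1 − 6×18 / (7×48) = 1 − 108/336 ≈ 0.679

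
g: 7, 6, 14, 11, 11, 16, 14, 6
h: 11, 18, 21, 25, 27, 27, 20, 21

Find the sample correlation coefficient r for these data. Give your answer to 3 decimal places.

0.567

n = 8, Σg = 85, Σh = 170, Σg² = 1011, Σh² = 3810, Σgh = 1889
nΣgh − ΣgΣh = 15112 − 14450 = 662
nΣg² − (Σg)² = 8088 − 7225 = 863; nΣh² − (Σh)² = 30480 − 28900 = 1580
r = 662 / √(863 × 1580) = 662 / 1167.7072 ≈ 0.567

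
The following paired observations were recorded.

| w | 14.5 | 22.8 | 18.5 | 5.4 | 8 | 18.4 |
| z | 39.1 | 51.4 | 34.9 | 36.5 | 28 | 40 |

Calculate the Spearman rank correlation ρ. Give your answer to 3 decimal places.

0.543

Rank w: 3, 6, 5, 1, 2, 4
Rank z: 4, 6, 2, 3, 1, 5
d = rank(w) − rank(z): -1, 0, 3, -2, 1, -1; Σd² = 16
ρ = 1 − 6Σd² / [n(n²−1)] = 1 − 6×16 / (6×35) = 1 − 96/210 ≈ 0.543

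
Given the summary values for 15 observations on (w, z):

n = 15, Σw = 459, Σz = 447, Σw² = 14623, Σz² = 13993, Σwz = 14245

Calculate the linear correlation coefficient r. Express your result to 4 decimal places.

0.9095

r = (nΣwz − ΣwΣz) / √[(nΣw² − (Σw)²)(nΣz² − (Σz)²)]
Numerator: 15×14245 − 459×447 = 8502
Denominator: √[(219345 − 210681)(209895 − 199809)] = √[8664 × 10086] = 9348.0000
r = 8502 / 9348.0000 ≈ 0.9095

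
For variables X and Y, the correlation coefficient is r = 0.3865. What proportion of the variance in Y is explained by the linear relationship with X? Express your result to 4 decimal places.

0.1494

r² = (0.3865)² = 0.1494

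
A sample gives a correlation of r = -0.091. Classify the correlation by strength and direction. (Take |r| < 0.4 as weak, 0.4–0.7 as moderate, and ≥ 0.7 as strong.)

r = -0.091 < 0 so the relationship is negative.
|r| = 0.091, which falls in the weak range.

weak negative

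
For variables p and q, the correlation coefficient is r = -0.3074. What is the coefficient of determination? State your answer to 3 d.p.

r² = (-0.3074)² = 0.094

0.094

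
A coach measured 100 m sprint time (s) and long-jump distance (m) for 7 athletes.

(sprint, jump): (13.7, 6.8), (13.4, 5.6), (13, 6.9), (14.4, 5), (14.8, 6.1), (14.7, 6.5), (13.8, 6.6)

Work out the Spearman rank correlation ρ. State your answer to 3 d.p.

-0.464

Rank sprint: 3, 2, 1, 5, 7, 6, 4
Rank jump: 6, 2, 7, 1, 3, 4, 5
d = rank(sprint) − rank(jump): -3, 0, -6, 4, 4, 2, -1; Σd² = 82
ρ = 1 − 6Σd² / [n(n²−1)] = 1 − 6×82 / (7×48) = 1 − 492/336 ≈ -0.464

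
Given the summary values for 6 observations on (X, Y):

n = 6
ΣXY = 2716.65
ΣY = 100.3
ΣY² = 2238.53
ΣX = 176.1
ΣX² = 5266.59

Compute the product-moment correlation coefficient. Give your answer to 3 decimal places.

r = (nΣXY − ΣXΣY) / √[(nΣX² − (ΣX)²)(nΣY² − (ΣY)²)]
Numerator: 6×2716.65 − 176.1×100.3 = -1362.93
Denominator: √[(31599.54 − 31011.21)(13431.18 − 10060.09)] = √[588.33 × 3371.09] = 1408.3016
r = -1362.93 / 1408.3016 ≈ -0.968

-0.968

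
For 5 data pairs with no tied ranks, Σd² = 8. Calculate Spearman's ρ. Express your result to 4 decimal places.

0.6000

ρ = 1 − 6Σd² / [n(n²−1)] = 1 − 6×8 / (5×24)
  = 1 − 48/120 = 1 − 0.40000 ≈ 0.6000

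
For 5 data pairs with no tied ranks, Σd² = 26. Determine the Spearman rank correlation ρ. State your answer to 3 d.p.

-0.300

ρ = 1 − 6Σd² / [n(n²−1)] = 1 − 6×26 / (5×24)
  = 1 − 156/120 = 1 − 1.3000 ≈ -0.300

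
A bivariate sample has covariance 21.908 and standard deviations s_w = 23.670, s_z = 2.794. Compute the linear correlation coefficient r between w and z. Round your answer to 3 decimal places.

0.331

r = Cov(w,z) / (s_w · s_z) = 21.908 / (23.670 × 2.794)
  = 21.908 / 66.1340 ≈ 0.331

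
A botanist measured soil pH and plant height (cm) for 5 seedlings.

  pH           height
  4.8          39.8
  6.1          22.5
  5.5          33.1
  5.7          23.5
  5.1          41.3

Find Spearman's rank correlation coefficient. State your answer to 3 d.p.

-0.900

Rank pH: 1, 5, 3, 4, 2
Rank height: 4, 1, 3, 2, 5
d = rank(pH) − rank(height): -3, 4, 0, 2, -3; Σd² = 38
ρ = 1 − 6Σd² / [n(n²−1)] = 1 − 6×38 / (5×24) = 1 − 228/120 ≈ -0.900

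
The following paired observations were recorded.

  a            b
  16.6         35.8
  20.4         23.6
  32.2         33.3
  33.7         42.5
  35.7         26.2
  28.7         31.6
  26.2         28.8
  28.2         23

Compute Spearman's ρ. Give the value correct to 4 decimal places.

0.1429

Rank a: 1, 2, 6, 7, 8, 5, 3, 4
Rank b: 7, 2, 6, 8, 3, 5, 4, 1
d = rank(a) − rank(b): -6, 0, 0, -1, 5, 0, -1, 3; Σd² = 72
ρ = 1 − 6Σd² / [n(n²−1)] = 1 − 6×72 / (8×63) = 1 − 432/504 ≈ 0.1429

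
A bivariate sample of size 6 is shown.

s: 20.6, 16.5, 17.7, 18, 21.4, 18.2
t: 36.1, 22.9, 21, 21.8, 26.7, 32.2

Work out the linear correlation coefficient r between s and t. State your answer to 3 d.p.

0.566

n = 6, Σs = 112.4, Σt = 160.7, Σs² = 2123.1, Σt² = 4493.59, Σst = 3043.03
nΣst − ΣsΣt = 18258.18 − 18062.68 = 195.5
nΣs² − (Σs)² = 12738.6 − 12633.76 = 104.84; nΣt² − (Σt)² = 26961.54 − 25824.49 = 1137.05
r = 195.5 / √(104.84 × 1137.05) = 195.5 / 345.2656 ≈ 0.566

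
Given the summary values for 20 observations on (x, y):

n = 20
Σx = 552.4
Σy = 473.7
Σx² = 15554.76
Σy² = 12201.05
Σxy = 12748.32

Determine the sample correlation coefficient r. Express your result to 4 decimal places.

r = (nΣxy − ΣxΣy) / √[(nΣx² − (Σx)²)(nΣy² − (Σy)²)]
Numerator: 20×12748.32 − 552.4×473.7 = -6705.48
Denominator: √[(311095.2 − 305145.76)(244021 − 224391.69)] = √[5949.44 × 19629.31] = 10806.6369
r = -6705.48 / 10806.6369 ≈ -0.6205

-0.6205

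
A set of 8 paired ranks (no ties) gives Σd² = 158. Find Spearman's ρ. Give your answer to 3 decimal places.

ρ = 1 − 6Σd² / [n(n²−1)] = 1 − 6×158 / (8×63)
  = 1 − 948/504 = 1 − 1.8810 ≈ -0.881

-0.881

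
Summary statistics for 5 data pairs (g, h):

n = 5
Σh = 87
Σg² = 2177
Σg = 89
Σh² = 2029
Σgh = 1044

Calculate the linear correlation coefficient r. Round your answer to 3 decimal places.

-0.913

r = (nΣgh − ΣgΣh) / √[(nΣg² − (Σg)²)(nΣh² − (Σh)²)]
Numerator: 5×1044 − 89×87 = -2523
Denominator: √[(10885 − 7921)(10145 − 7569)] = √[2964 × 2576] = 2763.1981
r = -2523 / 2763.1981 ≈ -0.913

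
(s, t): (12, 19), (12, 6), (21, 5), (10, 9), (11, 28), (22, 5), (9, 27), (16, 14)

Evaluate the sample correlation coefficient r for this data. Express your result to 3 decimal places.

n = 8, Σs = 113, Σt = 113, Σs² = 1771, Σt² = 2237, Σst = 1380
nΣst − ΣsΣt = 11040 − 12769 = -1729
nΣs² − (Σs)² = 14168 − 12769 = 1399; nΣt² − (Σt)² = 17896 − 12769 = 5127
r = -1729 / √(1399 × 5127) = -1729 / 2678.1846 ≈ -0.646

-0.646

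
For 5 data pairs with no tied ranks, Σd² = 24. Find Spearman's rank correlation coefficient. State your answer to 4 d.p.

ρ = 1 − 6Σd² / [n(n²−1)] = 1 − 6×24 / (5×24)
  = 1 − 144/120 = 1 − 1.20000 ≈ -0.2000

-0.2000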